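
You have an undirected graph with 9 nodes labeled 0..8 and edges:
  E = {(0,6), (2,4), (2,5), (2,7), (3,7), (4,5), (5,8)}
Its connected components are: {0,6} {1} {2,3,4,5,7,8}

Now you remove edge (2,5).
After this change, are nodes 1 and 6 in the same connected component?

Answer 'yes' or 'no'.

Initial components: {0,6} {1} {2,3,4,5,7,8}
Removing edge (2,5): not a bridge — component count unchanged at 3.
New components: {0,6} {1} {2,3,4,5,7,8}
Are 1 and 6 in the same component? no

Answer: no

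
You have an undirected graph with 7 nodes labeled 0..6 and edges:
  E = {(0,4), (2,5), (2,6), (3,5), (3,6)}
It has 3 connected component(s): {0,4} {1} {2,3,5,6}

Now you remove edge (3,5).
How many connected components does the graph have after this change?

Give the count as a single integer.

Initial component count: 3
Remove (3,5): not a bridge. Count unchanged: 3.
  After removal, components: {0,4} {1} {2,3,5,6}
New component count: 3

Answer: 3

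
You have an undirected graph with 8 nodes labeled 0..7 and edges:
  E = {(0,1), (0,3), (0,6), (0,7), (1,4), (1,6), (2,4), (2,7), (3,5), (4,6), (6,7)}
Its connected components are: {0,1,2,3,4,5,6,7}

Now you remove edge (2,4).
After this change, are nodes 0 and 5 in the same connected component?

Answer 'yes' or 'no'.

Answer: yes

Derivation:
Initial components: {0,1,2,3,4,5,6,7}
Removing edge (2,4): not a bridge — component count unchanged at 1.
New components: {0,1,2,3,4,5,6,7}
Are 0 and 5 in the same component? yes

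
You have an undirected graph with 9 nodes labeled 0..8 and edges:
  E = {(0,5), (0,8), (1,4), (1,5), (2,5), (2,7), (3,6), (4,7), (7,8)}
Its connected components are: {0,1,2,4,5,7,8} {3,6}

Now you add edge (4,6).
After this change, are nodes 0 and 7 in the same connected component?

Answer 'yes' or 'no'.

Answer: yes

Derivation:
Initial components: {0,1,2,4,5,7,8} {3,6}
Adding edge (4,6): merges {0,1,2,4,5,7,8} and {3,6}.
New components: {0,1,2,3,4,5,6,7,8}
Are 0 and 7 in the same component? yes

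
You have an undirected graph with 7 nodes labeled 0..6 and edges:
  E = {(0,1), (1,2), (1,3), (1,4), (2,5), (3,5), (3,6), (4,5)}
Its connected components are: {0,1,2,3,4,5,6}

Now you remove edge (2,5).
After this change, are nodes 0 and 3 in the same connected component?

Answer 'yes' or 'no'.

Answer: yes

Derivation:
Initial components: {0,1,2,3,4,5,6}
Removing edge (2,5): not a bridge — component count unchanged at 1.
New components: {0,1,2,3,4,5,6}
Are 0 and 3 in the same component? yes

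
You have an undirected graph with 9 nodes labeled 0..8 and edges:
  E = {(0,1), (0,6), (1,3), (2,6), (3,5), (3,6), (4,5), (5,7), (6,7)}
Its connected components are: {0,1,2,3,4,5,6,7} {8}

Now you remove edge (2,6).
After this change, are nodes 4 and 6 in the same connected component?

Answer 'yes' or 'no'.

Answer: yes

Derivation:
Initial components: {0,1,2,3,4,5,6,7} {8}
Removing edge (2,6): it was a bridge — component count 2 -> 3.
New components: {0,1,3,4,5,6,7} {2} {8}
Are 4 and 6 in the same component? yes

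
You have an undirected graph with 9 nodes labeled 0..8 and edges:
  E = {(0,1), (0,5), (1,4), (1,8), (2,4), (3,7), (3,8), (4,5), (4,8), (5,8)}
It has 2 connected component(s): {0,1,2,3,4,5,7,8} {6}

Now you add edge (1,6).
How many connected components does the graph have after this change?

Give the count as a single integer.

Answer: 1

Derivation:
Initial component count: 2
Add (1,6): merges two components. Count decreases: 2 -> 1.
New component count: 1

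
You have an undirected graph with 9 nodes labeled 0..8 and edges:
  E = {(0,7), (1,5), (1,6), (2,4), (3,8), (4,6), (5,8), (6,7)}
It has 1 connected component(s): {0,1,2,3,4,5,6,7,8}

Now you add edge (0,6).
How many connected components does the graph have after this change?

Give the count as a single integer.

Initial component count: 1
Add (0,6): endpoints already in same component. Count unchanged: 1.
New component count: 1

Answer: 1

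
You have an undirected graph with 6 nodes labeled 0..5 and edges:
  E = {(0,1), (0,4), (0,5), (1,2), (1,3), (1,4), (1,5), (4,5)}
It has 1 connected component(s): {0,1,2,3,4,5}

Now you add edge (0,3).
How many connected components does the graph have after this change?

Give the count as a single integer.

Answer: 1

Derivation:
Initial component count: 1
Add (0,3): endpoints already in same component. Count unchanged: 1.
New component count: 1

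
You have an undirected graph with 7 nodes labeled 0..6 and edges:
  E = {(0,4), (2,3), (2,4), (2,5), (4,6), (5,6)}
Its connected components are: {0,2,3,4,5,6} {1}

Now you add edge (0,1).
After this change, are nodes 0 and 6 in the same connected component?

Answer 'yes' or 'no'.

Initial components: {0,2,3,4,5,6} {1}
Adding edge (0,1): merges {0,2,3,4,5,6} and {1}.
New components: {0,1,2,3,4,5,6}
Are 0 and 6 in the same component? yes

Answer: yes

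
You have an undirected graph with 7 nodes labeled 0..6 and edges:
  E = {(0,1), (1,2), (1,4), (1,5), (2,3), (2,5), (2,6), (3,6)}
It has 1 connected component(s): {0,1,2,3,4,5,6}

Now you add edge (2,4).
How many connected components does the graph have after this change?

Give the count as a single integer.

Initial component count: 1
Add (2,4): endpoints already in same component. Count unchanged: 1.
New component count: 1

Answer: 1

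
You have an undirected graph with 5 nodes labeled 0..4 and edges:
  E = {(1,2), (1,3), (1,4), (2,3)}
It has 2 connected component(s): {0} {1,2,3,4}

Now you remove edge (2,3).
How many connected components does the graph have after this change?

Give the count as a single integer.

Initial component count: 2
Remove (2,3): not a bridge. Count unchanged: 2.
  After removal, components: {0} {1,2,3,4}
New component count: 2

Answer: 2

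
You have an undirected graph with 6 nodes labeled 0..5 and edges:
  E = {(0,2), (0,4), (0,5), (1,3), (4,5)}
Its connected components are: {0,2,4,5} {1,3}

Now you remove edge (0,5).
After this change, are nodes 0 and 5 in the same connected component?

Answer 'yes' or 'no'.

Answer: yes

Derivation:
Initial components: {0,2,4,5} {1,3}
Removing edge (0,5): not a bridge — component count unchanged at 2.
New components: {0,2,4,5} {1,3}
Are 0 and 5 in the same component? yes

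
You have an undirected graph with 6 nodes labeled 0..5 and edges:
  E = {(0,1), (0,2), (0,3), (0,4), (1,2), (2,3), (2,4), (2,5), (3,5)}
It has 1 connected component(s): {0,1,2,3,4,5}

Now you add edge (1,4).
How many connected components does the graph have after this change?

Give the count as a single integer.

Initial component count: 1
Add (1,4): endpoints already in same component. Count unchanged: 1.
New component count: 1

Answer: 1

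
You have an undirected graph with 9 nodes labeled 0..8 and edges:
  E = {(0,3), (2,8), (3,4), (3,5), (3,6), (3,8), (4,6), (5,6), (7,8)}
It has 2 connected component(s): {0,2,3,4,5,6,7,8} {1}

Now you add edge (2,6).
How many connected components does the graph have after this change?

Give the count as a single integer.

Initial component count: 2
Add (2,6): endpoints already in same component. Count unchanged: 2.
New component count: 2

Answer: 2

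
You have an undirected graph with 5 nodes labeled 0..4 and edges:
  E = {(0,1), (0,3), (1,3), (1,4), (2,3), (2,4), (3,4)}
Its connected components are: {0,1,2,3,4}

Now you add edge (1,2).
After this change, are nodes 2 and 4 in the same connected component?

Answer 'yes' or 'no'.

Answer: yes

Derivation:
Initial components: {0,1,2,3,4}
Adding edge (1,2): both already in same component {0,1,2,3,4}. No change.
New components: {0,1,2,3,4}
Are 2 and 4 in the same component? yes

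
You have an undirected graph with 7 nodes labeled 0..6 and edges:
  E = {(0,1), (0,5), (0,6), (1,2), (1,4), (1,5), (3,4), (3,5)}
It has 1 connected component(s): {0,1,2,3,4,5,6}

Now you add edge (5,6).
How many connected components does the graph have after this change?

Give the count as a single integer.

Answer: 1

Derivation:
Initial component count: 1
Add (5,6): endpoints already in same component. Count unchanged: 1.
New component count: 1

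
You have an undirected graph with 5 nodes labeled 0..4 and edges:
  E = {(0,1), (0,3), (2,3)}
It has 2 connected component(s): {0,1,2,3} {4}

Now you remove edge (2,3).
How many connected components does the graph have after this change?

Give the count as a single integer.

Initial component count: 2
Remove (2,3): it was a bridge. Count increases: 2 -> 3.
  After removal, components: {0,1,3} {2} {4}
New component count: 3

Answer: 3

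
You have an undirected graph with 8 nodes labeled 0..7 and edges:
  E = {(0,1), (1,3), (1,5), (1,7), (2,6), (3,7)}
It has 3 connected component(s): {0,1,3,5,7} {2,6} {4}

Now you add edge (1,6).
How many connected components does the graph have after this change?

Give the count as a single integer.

Answer: 2

Derivation:
Initial component count: 3
Add (1,6): merges two components. Count decreases: 3 -> 2.
New component count: 2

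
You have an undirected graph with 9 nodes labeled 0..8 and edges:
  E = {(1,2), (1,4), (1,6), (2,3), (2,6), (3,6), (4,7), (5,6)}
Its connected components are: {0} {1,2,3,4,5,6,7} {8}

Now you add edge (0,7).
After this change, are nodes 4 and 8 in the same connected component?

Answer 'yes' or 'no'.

Initial components: {0} {1,2,3,4,5,6,7} {8}
Adding edge (0,7): merges {0} and {1,2,3,4,5,6,7}.
New components: {0,1,2,3,4,5,6,7} {8}
Are 4 and 8 in the same component? no

Answer: no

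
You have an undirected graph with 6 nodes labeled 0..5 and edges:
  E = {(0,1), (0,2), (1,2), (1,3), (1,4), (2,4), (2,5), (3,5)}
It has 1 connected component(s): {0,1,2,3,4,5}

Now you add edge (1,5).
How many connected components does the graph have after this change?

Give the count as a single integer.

Answer: 1

Derivation:
Initial component count: 1
Add (1,5): endpoints already in same component. Count unchanged: 1.
New component count: 1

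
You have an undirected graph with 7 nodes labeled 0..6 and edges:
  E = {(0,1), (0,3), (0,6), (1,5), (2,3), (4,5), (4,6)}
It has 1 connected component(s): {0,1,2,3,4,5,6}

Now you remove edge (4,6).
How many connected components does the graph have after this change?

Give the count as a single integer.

Answer: 1

Derivation:
Initial component count: 1
Remove (4,6): not a bridge. Count unchanged: 1.
  After removal, components: {0,1,2,3,4,5,6}
New component count: 1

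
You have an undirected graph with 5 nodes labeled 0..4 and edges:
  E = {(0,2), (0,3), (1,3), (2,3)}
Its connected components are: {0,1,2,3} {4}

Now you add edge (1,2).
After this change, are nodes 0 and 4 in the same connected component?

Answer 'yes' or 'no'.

Answer: no

Derivation:
Initial components: {0,1,2,3} {4}
Adding edge (1,2): both already in same component {0,1,2,3}. No change.
New components: {0,1,2,3} {4}
Are 0 and 4 in the same component? no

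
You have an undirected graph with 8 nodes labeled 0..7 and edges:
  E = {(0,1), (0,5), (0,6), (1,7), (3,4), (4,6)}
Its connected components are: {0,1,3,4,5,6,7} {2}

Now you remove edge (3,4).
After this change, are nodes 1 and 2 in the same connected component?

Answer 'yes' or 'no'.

Answer: no

Derivation:
Initial components: {0,1,3,4,5,6,7} {2}
Removing edge (3,4): it was a bridge — component count 2 -> 3.
New components: {0,1,4,5,6,7} {2} {3}
Are 1 and 2 in the same component? no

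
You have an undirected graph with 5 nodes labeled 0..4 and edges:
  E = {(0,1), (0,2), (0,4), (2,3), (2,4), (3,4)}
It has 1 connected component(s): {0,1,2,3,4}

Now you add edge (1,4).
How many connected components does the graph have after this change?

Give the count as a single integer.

Initial component count: 1
Add (1,4): endpoints already in same component. Count unchanged: 1.
New component count: 1

Answer: 1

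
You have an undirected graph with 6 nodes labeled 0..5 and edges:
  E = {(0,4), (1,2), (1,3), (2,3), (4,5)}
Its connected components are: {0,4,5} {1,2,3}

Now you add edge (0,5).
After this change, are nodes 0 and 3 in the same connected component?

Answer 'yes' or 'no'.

Initial components: {0,4,5} {1,2,3}
Adding edge (0,5): both already in same component {0,4,5}. No change.
New components: {0,4,5} {1,2,3}
Are 0 and 3 in the same component? no

Answer: no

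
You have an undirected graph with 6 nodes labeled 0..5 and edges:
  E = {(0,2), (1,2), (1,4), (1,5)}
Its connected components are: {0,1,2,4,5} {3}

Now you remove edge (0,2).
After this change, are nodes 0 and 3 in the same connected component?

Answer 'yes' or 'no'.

Initial components: {0,1,2,4,5} {3}
Removing edge (0,2): it was a bridge — component count 2 -> 3.
New components: {0} {1,2,4,5} {3}
Are 0 and 3 in the same component? no

Answer: no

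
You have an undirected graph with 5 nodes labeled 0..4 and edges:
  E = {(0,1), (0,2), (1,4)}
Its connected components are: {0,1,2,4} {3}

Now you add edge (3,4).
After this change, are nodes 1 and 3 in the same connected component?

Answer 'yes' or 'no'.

Answer: yes

Derivation:
Initial components: {0,1,2,4} {3}
Adding edge (3,4): merges {3} and {0,1,2,4}.
New components: {0,1,2,3,4}
Are 1 and 3 in the same component? yes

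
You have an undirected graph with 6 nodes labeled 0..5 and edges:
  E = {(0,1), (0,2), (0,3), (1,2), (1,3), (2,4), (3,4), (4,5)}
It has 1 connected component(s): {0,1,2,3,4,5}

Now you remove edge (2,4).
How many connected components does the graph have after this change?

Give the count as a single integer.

Initial component count: 1
Remove (2,4): not a bridge. Count unchanged: 1.
  After removal, components: {0,1,2,3,4,5}
New component count: 1

Answer: 1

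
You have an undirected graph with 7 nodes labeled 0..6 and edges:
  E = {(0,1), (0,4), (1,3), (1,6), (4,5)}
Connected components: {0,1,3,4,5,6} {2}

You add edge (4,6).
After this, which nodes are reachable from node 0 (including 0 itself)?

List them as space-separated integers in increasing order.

Answer: 0 1 3 4 5 6

Derivation:
Before: nodes reachable from 0: {0,1,3,4,5,6}
Adding (4,6): both endpoints already in same component. Reachability from 0 unchanged.
After: nodes reachable from 0: {0,1,3,4,5,6}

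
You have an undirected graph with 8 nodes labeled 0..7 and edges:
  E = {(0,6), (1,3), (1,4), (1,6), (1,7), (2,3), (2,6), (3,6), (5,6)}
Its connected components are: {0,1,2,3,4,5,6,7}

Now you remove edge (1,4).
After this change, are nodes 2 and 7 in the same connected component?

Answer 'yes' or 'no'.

Answer: yes

Derivation:
Initial components: {0,1,2,3,4,5,6,7}
Removing edge (1,4): it was a bridge — component count 1 -> 2.
New components: {0,1,2,3,5,6,7} {4}
Are 2 and 7 in the same component? yes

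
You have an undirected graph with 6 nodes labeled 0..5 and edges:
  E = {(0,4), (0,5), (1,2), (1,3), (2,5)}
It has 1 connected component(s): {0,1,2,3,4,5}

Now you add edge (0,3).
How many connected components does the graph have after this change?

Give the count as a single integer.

Answer: 1

Derivation:
Initial component count: 1
Add (0,3): endpoints already in same component. Count unchanged: 1.
New component count: 1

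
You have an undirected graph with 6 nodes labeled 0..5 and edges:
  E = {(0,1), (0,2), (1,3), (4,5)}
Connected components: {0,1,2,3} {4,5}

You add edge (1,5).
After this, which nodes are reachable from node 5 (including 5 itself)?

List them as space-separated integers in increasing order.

Before: nodes reachable from 5: {4,5}
Adding (1,5): merges 5's component with another. Reachability grows.
After: nodes reachable from 5: {0,1,2,3,4,5}

Answer: 0 1 2 3 4 5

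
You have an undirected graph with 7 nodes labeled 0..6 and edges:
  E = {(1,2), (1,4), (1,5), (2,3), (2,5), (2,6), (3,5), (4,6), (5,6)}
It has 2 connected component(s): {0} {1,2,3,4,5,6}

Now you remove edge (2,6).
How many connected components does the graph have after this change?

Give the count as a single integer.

Initial component count: 2
Remove (2,6): not a bridge. Count unchanged: 2.
  After removal, components: {0} {1,2,3,4,5,6}
New component count: 2

Answer: 2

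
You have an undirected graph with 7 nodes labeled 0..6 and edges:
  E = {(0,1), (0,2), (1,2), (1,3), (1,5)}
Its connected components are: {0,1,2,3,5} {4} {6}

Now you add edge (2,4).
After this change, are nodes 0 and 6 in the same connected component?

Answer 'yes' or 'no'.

Answer: no

Derivation:
Initial components: {0,1,2,3,5} {4} {6}
Adding edge (2,4): merges {0,1,2,3,5} and {4}.
New components: {0,1,2,3,4,5} {6}
Are 0 and 6 in the same component? no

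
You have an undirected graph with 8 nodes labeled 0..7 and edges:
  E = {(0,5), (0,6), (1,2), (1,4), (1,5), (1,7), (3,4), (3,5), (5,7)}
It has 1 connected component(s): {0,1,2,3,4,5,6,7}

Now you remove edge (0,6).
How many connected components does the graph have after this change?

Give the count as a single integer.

Answer: 2

Derivation:
Initial component count: 1
Remove (0,6): it was a bridge. Count increases: 1 -> 2.
  After removal, components: {0,1,2,3,4,5,7} {6}
New component count: 2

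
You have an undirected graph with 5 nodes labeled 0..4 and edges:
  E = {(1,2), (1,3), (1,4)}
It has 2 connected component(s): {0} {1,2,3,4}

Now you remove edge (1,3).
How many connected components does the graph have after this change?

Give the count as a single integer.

Initial component count: 2
Remove (1,3): it was a bridge. Count increases: 2 -> 3.
  After removal, components: {0} {1,2,4} {3}
New component count: 3

Answer: 3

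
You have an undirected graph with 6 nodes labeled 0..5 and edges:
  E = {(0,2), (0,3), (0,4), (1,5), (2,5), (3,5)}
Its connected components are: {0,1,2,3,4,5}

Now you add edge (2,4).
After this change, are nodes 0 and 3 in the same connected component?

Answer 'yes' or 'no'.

Answer: yes

Derivation:
Initial components: {0,1,2,3,4,5}
Adding edge (2,4): both already in same component {0,1,2,3,4,5}. No change.
New components: {0,1,2,3,4,5}
Are 0 and 3 in the same component? yes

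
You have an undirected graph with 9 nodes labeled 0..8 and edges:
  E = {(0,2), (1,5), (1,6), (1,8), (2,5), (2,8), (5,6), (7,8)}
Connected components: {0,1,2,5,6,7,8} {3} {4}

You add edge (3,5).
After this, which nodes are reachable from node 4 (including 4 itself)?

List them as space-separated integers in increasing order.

Answer: 4

Derivation:
Before: nodes reachable from 4: {4}
Adding (3,5): merges two components, but neither contains 4. Reachability from 4 unchanged.
After: nodes reachable from 4: {4}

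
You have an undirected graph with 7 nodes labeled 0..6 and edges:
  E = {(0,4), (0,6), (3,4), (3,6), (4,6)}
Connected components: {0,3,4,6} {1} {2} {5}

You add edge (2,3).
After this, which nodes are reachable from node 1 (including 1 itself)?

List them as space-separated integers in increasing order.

Before: nodes reachable from 1: {1}
Adding (2,3): merges two components, but neither contains 1. Reachability from 1 unchanged.
After: nodes reachable from 1: {1}

Answer: 1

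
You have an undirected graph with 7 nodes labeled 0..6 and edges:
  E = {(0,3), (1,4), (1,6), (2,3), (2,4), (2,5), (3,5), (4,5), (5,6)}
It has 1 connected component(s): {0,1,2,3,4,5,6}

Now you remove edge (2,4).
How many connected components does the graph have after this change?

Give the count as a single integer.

Answer: 1

Derivation:
Initial component count: 1
Remove (2,4): not a bridge. Count unchanged: 1.
  After removal, components: {0,1,2,3,4,5,6}
New component count: 1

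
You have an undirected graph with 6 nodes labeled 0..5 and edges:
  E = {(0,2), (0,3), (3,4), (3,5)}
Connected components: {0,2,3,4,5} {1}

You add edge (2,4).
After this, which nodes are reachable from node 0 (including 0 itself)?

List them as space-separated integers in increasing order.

Answer: 0 2 3 4 5

Derivation:
Before: nodes reachable from 0: {0,2,3,4,5}
Adding (2,4): both endpoints already in same component. Reachability from 0 unchanged.
After: nodes reachable from 0: {0,2,3,4,5}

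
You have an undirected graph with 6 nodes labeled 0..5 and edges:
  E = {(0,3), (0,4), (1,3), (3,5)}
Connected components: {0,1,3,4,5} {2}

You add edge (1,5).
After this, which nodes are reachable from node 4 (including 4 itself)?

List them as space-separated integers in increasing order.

Answer: 0 1 3 4 5

Derivation:
Before: nodes reachable from 4: {0,1,3,4,5}
Adding (1,5): both endpoints already in same component. Reachability from 4 unchanged.
After: nodes reachable from 4: {0,1,3,4,5}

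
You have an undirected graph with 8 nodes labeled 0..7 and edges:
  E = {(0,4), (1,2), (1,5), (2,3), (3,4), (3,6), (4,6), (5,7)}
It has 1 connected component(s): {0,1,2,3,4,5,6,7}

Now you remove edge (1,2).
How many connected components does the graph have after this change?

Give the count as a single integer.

Initial component count: 1
Remove (1,2): it was a bridge. Count increases: 1 -> 2.
  After removal, components: {0,2,3,4,6} {1,5,7}
New component count: 2

Answer: 2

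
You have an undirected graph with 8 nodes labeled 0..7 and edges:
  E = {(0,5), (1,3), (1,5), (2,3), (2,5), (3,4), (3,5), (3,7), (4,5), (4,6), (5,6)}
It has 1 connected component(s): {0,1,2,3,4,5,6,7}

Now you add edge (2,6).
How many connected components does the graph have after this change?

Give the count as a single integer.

Initial component count: 1
Add (2,6): endpoints already in same component. Count unchanged: 1.
New component count: 1

Answer: 1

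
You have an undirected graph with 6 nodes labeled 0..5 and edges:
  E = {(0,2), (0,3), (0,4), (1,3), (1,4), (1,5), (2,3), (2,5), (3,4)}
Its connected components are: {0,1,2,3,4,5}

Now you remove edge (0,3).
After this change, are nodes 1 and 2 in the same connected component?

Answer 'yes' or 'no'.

Answer: yes

Derivation:
Initial components: {0,1,2,3,4,5}
Removing edge (0,3): not a bridge — component count unchanged at 1.
New components: {0,1,2,3,4,5}
Are 1 and 2 in the same component? yes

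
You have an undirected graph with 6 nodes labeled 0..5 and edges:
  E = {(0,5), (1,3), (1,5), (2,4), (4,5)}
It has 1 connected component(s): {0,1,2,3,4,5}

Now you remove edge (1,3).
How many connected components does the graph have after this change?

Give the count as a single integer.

Initial component count: 1
Remove (1,3): it was a bridge. Count increases: 1 -> 2.
  After removal, components: {0,1,2,4,5} {3}
New component count: 2

Answer: 2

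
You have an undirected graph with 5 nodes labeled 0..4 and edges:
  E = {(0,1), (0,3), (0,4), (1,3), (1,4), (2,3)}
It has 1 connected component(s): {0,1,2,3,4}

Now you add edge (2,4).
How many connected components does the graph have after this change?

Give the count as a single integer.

Answer: 1

Derivation:
Initial component count: 1
Add (2,4): endpoints already in same component. Count unchanged: 1.
New component count: 1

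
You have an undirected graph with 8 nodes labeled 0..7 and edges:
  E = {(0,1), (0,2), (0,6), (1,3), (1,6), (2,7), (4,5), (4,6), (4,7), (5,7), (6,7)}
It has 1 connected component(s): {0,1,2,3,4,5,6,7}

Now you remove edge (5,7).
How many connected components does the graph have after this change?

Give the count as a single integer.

Initial component count: 1
Remove (5,7): not a bridge. Count unchanged: 1.
  After removal, components: {0,1,2,3,4,5,6,7}
New component count: 1

Answer: 1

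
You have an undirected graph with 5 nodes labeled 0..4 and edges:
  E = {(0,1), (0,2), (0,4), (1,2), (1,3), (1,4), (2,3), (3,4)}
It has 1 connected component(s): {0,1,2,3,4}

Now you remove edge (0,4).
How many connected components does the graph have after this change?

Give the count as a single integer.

Initial component count: 1
Remove (0,4): not a bridge. Count unchanged: 1.
  After removal, components: {0,1,2,3,4}
New component count: 1

Answer: 1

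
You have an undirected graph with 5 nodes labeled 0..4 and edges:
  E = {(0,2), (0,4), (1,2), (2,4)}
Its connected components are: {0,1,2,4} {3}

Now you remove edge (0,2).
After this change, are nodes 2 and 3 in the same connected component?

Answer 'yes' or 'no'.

Answer: no

Derivation:
Initial components: {0,1,2,4} {3}
Removing edge (0,2): not a bridge — component count unchanged at 2.
New components: {0,1,2,4} {3}
Are 2 and 3 in the same component? no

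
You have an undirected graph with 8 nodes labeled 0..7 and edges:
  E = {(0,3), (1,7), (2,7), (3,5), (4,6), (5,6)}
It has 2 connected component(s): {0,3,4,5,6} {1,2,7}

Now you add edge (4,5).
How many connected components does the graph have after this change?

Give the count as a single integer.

Initial component count: 2
Add (4,5): endpoints already in same component. Count unchanged: 2.
New component count: 2

Answer: 2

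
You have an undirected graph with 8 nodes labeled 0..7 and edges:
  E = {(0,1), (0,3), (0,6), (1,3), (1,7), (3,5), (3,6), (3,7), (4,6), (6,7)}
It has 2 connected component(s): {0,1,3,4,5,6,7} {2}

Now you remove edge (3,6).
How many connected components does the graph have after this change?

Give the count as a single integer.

Initial component count: 2
Remove (3,6): not a bridge. Count unchanged: 2.
  After removal, components: {0,1,3,4,5,6,7} {2}
New component count: 2

Answer: 2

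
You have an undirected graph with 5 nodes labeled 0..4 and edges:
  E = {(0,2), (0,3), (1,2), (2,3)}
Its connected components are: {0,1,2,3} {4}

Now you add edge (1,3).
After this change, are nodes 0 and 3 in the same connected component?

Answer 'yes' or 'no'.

Initial components: {0,1,2,3} {4}
Adding edge (1,3): both already in same component {0,1,2,3}. No change.
New components: {0,1,2,3} {4}
Are 0 and 3 in the same component? yes

Answer: yes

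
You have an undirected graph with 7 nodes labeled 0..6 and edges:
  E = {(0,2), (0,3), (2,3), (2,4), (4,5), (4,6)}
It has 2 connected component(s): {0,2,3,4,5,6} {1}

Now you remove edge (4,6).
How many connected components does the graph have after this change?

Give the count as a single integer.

Answer: 3

Derivation:
Initial component count: 2
Remove (4,6): it was a bridge. Count increases: 2 -> 3.
  After removal, components: {0,2,3,4,5} {1} {6}
New component count: 3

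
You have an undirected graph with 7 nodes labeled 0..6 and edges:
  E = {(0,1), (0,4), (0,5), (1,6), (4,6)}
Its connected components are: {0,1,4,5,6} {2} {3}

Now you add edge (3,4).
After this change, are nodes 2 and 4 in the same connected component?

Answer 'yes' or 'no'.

Initial components: {0,1,4,5,6} {2} {3}
Adding edge (3,4): merges {3} and {0,1,4,5,6}.
New components: {0,1,3,4,5,6} {2}
Are 2 and 4 in the same component? no

Answer: no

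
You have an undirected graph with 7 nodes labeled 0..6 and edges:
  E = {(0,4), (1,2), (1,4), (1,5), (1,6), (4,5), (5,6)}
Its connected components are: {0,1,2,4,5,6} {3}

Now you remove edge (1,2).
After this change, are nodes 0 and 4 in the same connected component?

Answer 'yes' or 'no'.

Answer: yes

Derivation:
Initial components: {0,1,2,4,5,6} {3}
Removing edge (1,2): it was a bridge — component count 2 -> 3.
New components: {0,1,4,5,6} {2} {3}
Are 0 and 4 in the same component? yes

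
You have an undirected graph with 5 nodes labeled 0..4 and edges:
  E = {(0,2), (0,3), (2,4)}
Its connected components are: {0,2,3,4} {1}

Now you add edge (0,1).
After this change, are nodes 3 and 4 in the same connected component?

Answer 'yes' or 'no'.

Answer: yes

Derivation:
Initial components: {0,2,3,4} {1}
Adding edge (0,1): merges {0,2,3,4} and {1}.
New components: {0,1,2,3,4}
Are 3 and 4 in the same component? yes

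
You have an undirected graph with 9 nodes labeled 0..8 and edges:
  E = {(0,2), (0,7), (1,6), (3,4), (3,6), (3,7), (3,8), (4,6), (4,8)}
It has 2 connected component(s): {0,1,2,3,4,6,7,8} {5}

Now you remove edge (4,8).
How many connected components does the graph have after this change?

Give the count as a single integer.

Answer: 2

Derivation:
Initial component count: 2
Remove (4,8): not a bridge. Count unchanged: 2.
  After removal, components: {0,1,2,3,4,6,7,8} {5}
New component count: 2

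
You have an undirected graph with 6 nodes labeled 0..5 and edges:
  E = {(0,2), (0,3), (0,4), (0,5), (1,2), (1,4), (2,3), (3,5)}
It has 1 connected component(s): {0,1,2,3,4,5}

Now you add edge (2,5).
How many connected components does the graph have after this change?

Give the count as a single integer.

Initial component count: 1
Add (2,5): endpoints already in same component. Count unchanged: 1.
New component count: 1

Answer: 1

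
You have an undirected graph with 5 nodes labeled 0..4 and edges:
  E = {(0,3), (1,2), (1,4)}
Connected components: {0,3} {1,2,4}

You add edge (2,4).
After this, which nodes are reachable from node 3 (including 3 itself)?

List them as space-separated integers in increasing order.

Answer: 0 3

Derivation:
Before: nodes reachable from 3: {0,3}
Adding (2,4): both endpoints already in same component. Reachability from 3 unchanged.
After: nodes reachable from 3: {0,3}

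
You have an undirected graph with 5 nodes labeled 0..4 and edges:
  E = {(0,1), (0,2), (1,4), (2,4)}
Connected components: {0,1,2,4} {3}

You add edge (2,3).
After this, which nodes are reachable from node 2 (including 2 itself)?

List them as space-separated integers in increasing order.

Answer: 0 1 2 3 4

Derivation:
Before: nodes reachable from 2: {0,1,2,4}
Adding (2,3): merges 2's component with another. Reachability grows.
After: nodes reachable from 2: {0,1,2,3,4}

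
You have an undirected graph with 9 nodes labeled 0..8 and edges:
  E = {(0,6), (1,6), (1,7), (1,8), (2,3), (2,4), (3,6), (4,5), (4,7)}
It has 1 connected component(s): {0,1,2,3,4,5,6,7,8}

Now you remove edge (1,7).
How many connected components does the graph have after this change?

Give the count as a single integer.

Answer: 1

Derivation:
Initial component count: 1
Remove (1,7): not a bridge. Count unchanged: 1.
  After removal, components: {0,1,2,3,4,5,6,7,8}
New component count: 1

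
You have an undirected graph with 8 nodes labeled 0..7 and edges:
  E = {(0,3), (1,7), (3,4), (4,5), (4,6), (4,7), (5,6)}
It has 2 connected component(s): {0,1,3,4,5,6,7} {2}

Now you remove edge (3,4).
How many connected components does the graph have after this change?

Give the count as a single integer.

Initial component count: 2
Remove (3,4): it was a bridge. Count increases: 2 -> 3.
  After removal, components: {0,3} {1,4,5,6,7} {2}
New component count: 3

Answer: 3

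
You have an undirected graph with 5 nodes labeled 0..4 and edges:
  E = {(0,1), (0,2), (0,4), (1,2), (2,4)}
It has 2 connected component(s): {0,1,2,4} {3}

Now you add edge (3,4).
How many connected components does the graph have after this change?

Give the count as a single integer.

Initial component count: 2
Add (3,4): merges two components. Count decreases: 2 -> 1.
New component count: 1

Answer: 1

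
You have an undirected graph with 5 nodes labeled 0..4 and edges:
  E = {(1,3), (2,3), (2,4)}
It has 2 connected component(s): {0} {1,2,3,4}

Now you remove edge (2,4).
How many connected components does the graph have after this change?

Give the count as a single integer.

Answer: 3

Derivation:
Initial component count: 2
Remove (2,4): it was a bridge. Count increases: 2 -> 3.
  After removal, components: {0} {1,2,3} {4}
New component count: 3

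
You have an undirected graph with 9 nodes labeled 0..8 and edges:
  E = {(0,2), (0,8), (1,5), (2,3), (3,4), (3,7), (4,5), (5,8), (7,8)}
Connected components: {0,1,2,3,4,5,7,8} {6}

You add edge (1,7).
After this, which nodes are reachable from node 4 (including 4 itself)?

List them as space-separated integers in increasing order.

Before: nodes reachable from 4: {0,1,2,3,4,5,7,8}
Adding (1,7): both endpoints already in same component. Reachability from 4 unchanged.
After: nodes reachable from 4: {0,1,2,3,4,5,7,8}

Answer: 0 1 2 3 4 5 7 8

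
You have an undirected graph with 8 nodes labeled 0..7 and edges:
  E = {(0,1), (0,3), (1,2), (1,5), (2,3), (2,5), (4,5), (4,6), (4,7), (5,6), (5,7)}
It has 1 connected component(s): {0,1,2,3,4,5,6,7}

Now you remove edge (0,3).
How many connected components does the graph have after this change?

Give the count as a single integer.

Initial component count: 1
Remove (0,3): not a bridge. Count unchanged: 1.
  After removal, components: {0,1,2,3,4,5,6,7}
New component count: 1

Answer: 1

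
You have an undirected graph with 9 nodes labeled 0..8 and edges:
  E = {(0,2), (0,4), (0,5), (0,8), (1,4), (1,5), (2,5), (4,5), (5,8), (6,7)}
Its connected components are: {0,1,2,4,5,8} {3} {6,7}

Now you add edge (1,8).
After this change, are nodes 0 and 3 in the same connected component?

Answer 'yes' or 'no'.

Initial components: {0,1,2,4,5,8} {3} {6,7}
Adding edge (1,8): both already in same component {0,1,2,4,5,8}. No change.
New components: {0,1,2,4,5,8} {3} {6,7}
Are 0 and 3 in the same component? no

Answer: no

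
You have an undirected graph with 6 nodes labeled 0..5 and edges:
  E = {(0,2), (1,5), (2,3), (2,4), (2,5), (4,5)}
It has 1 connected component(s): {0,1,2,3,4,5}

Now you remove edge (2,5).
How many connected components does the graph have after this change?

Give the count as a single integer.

Initial component count: 1
Remove (2,5): not a bridge. Count unchanged: 1.
  After removal, components: {0,1,2,3,4,5}
New component count: 1

Answer: 1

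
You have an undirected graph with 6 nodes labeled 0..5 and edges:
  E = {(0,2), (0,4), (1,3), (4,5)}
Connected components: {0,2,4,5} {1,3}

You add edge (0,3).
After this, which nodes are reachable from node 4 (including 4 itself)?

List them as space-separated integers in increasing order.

Answer: 0 1 2 3 4 5

Derivation:
Before: nodes reachable from 4: {0,2,4,5}
Adding (0,3): merges 4's component with another. Reachability grows.
After: nodes reachable from 4: {0,1,2,3,4,5}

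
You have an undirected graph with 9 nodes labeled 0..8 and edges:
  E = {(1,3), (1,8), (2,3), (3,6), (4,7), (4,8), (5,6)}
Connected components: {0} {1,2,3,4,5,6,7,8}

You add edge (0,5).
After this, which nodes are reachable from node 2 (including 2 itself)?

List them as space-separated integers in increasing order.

Before: nodes reachable from 2: {1,2,3,4,5,6,7,8}
Adding (0,5): merges 2's component with another. Reachability grows.
After: nodes reachable from 2: {0,1,2,3,4,5,6,7,8}

Answer: 0 1 2 3 4 5 6 7 8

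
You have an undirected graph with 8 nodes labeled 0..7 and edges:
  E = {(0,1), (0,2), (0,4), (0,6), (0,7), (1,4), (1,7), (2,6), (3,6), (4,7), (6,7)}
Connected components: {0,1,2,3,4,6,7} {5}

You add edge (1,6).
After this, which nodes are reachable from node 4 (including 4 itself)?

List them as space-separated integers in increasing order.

Answer: 0 1 2 3 4 6 7

Derivation:
Before: nodes reachable from 4: {0,1,2,3,4,6,7}
Adding (1,6): both endpoints already in same component. Reachability from 4 unchanged.
After: nodes reachable from 4: {0,1,2,3,4,6,7}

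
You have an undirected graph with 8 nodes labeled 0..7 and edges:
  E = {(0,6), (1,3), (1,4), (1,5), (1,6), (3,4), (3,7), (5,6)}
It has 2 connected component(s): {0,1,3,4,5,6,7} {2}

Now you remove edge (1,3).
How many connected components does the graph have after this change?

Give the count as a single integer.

Initial component count: 2
Remove (1,3): not a bridge. Count unchanged: 2.
  After removal, components: {0,1,3,4,5,6,7} {2}
New component count: 2

Answer: 2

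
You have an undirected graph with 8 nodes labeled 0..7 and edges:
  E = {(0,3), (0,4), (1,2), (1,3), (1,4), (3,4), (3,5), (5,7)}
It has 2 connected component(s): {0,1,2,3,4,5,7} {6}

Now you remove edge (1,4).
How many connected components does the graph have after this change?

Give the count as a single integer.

Initial component count: 2
Remove (1,4): not a bridge. Count unchanged: 2.
  After removal, components: {0,1,2,3,4,5,7} {6}
New component count: 2

Answer: 2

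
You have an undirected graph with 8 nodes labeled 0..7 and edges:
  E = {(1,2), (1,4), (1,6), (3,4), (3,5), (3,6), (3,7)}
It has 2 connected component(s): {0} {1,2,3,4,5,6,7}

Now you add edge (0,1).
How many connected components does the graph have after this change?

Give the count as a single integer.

Answer: 1

Derivation:
Initial component count: 2
Add (0,1): merges two components. Count decreases: 2 -> 1.
New component count: 1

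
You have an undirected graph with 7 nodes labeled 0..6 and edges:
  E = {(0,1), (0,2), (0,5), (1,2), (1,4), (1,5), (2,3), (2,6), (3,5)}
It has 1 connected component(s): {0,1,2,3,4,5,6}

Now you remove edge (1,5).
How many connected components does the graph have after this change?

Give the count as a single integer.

Answer: 1

Derivation:
Initial component count: 1
Remove (1,5): not a bridge. Count unchanged: 1.
  After removal, components: {0,1,2,3,4,5,6}
New component count: 1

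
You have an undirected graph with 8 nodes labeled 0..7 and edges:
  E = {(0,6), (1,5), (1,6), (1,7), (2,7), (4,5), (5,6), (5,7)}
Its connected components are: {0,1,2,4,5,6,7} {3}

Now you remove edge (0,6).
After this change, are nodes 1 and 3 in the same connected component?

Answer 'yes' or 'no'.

Initial components: {0,1,2,4,5,6,7} {3}
Removing edge (0,6): it was a bridge — component count 2 -> 3.
New components: {0} {1,2,4,5,6,7} {3}
Are 1 and 3 in the same component? no

Answer: no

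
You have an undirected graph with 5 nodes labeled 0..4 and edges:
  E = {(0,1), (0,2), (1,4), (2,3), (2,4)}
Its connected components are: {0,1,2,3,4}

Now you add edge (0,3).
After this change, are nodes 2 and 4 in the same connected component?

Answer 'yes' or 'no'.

Initial components: {0,1,2,3,4}
Adding edge (0,3): both already in same component {0,1,2,3,4}. No change.
New components: {0,1,2,3,4}
Are 2 and 4 in the same component? yes

Answer: yes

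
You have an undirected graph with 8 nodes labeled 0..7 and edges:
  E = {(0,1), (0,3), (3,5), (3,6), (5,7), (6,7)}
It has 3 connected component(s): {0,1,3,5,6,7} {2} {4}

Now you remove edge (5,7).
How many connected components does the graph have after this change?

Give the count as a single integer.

Answer: 3

Derivation:
Initial component count: 3
Remove (5,7): not a bridge. Count unchanged: 3.
  After removal, components: {0,1,3,5,6,7} {2} {4}
New component count: 3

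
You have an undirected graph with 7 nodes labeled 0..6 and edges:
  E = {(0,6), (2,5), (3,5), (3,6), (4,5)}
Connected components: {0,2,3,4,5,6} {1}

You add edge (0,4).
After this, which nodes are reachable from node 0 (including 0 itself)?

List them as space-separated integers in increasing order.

Answer: 0 2 3 4 5 6

Derivation:
Before: nodes reachable from 0: {0,2,3,4,5,6}
Adding (0,4): both endpoints already in same component. Reachability from 0 unchanged.
After: nodes reachable from 0: {0,2,3,4,5,6}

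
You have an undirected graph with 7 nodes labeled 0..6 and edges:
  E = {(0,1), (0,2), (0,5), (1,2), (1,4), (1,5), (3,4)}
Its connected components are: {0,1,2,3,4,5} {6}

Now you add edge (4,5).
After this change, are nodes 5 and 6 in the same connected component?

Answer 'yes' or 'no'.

Answer: no

Derivation:
Initial components: {0,1,2,3,4,5} {6}
Adding edge (4,5): both already in same component {0,1,2,3,4,5}. No change.
New components: {0,1,2,3,4,5} {6}
Are 5 and 6 in the same component? no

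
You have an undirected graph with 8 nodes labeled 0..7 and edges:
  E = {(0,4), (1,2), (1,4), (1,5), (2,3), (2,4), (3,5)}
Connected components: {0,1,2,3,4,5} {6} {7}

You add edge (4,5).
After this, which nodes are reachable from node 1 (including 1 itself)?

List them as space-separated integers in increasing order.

Answer: 0 1 2 3 4 5

Derivation:
Before: nodes reachable from 1: {0,1,2,3,4,5}
Adding (4,5): both endpoints already in same component. Reachability from 1 unchanged.
After: nodes reachable from 1: {0,1,2,3,4,5}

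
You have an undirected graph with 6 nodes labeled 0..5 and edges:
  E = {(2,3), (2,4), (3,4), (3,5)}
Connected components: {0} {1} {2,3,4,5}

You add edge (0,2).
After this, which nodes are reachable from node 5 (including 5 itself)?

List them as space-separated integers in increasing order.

Answer: 0 2 3 4 5

Derivation:
Before: nodes reachable from 5: {2,3,4,5}
Adding (0,2): merges 5's component with another. Reachability grows.
After: nodes reachable from 5: {0,2,3,4,5}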